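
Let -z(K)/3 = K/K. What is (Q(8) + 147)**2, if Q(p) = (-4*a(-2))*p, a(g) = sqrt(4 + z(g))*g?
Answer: 44521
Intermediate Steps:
z(K) = -3 (z(K) = -3*K/K = -3*1 = -3)
a(g) = g (a(g) = sqrt(4 - 3)*g = sqrt(1)*g = 1*g = g)
Q(p) = 8*p (Q(p) = (-4*(-2))*p = 8*p)
(Q(8) + 147)**2 = (8*8 + 147)**2 = (64 + 147)**2 = 211**2 = 44521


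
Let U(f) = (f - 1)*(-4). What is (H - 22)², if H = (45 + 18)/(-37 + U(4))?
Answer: 26569/49 ≈ 542.22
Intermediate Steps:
U(f) = 4 - 4*f (U(f) = (-1 + f)*(-4) = 4 - 4*f)
H = -9/7 (H = (45 + 18)/(-37 + (4 - 4*4)) = 63/(-37 + (4 - 16)) = 63/(-37 - 12) = 63/(-49) = 63*(-1/49) = -9/7 ≈ -1.2857)
(H - 22)² = (-9/7 - 22)² = (-163/7)² = 26569/49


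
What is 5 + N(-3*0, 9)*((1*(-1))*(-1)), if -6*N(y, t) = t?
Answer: 7/2 ≈ 3.5000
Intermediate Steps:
N(y, t) = -t/6
5 + N(-3*0, 9)*((1*(-1))*(-1)) = 5 + (-⅙*9)*((1*(-1))*(-1)) = 5 - (-3)*(-1)/2 = 5 - 3/2*1 = 5 - 3/2 = 7/2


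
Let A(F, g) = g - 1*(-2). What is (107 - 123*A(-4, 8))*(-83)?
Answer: 93209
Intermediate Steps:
A(F, g) = 2 + g (A(F, g) = g + 2 = 2 + g)
(107 - 123*A(-4, 8))*(-83) = (107 - 123*(2 + 8))*(-83) = (107 - 123*10)*(-83) = (107 - 1230)*(-83) = -1123*(-83) = 93209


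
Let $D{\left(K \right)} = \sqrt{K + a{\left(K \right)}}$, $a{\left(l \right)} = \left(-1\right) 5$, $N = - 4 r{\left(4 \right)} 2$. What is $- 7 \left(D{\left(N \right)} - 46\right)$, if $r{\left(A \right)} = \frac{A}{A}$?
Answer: $322 - 7 i \sqrt{13} \approx 322.0 - 25.239 i$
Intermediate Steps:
$r{\left(A \right)} = 1$
$N = -8$ ($N = \left(-4\right) 1 \cdot 2 = \left(-4\right) 2 = -8$)
$a{\left(l \right)} = -5$
$D{\left(K \right)} = \sqrt{-5 + K}$ ($D{\left(K \right)} = \sqrt{K - 5} = \sqrt{-5 + K}$)
$- 7 \left(D{\left(N \right)} - 46\right) = - 7 \left(\sqrt{-5 - 8} - 46\right) = - 7 \left(\sqrt{-13} - 46\right) = - 7 \left(i \sqrt{13} - 46\right) = - 7 \left(-46 + i \sqrt{13}\right) = 322 - 7 i \sqrt{13}$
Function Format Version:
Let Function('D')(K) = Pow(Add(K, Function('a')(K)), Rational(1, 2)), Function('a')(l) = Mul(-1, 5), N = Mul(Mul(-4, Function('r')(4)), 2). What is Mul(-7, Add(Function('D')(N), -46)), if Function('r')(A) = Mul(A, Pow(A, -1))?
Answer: Add(322, Mul(-7, I, Pow(13, Rational(1, 2)))) ≈ Add(322.00, Mul(-25.239, I))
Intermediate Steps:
Function('r')(A) = 1
N = -8 (N = Mul(Mul(-4, 1), 2) = Mul(-4, 2) = -8)
Function('a')(l) = -5
Function('D')(K) = Pow(Add(-5, K), Rational(1, 2)) (Function('D')(K) = Pow(Add(K, -5), Rational(1, 2)) = Pow(Add(-5, K), Rational(1, 2)))
Mul(-7, Add(Function('D')(N), -46)) = Mul(-7, Add(Pow(Add(-5, -8), Rational(1, 2)), -46)) = Mul(-7, Add(Pow(-13, Rational(1, 2)), -46)) = Mul(-7, Add(Mul(I, Pow(13, Rational(1, 2))), -46)) = Mul(-7, Add(-46, Mul(I, Pow(13, Rational(1, 2))))) = Add(322, Mul(-7, I, Pow(13, Rational(1, 2))))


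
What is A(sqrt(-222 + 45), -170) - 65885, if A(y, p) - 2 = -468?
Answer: -66351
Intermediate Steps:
A(y, p) = -466 (A(y, p) = 2 - 468 = -466)
A(sqrt(-222 + 45), -170) - 65885 = -466 - 65885 = -66351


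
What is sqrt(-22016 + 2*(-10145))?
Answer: I*sqrt(42306) ≈ 205.68*I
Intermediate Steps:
sqrt(-22016 + 2*(-10145)) = sqrt(-22016 - 20290) = sqrt(-42306) = I*sqrt(42306)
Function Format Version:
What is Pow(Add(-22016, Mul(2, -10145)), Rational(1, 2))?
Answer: Mul(I, Pow(42306, Rational(1, 2))) ≈ Mul(205.68, I)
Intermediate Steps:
Pow(Add(-22016, Mul(2, -10145)), Rational(1, 2)) = Pow(Add(-22016, -20290), Rational(1, 2)) = Pow(-42306, Rational(1, 2)) = Mul(I, Pow(42306, Rational(1, 2)))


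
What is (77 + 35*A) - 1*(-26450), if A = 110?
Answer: 30377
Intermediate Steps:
(77 + 35*A) - 1*(-26450) = (77 + 35*110) - 1*(-26450) = (77 + 3850) + 26450 = 3927 + 26450 = 30377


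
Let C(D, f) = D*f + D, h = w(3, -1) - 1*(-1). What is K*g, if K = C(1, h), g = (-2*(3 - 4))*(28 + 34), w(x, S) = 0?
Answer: 248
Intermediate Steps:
h = 1 (h = 0 - 1*(-1) = 0 + 1 = 1)
C(D, f) = D + D*f
g = 124 (g = -2*(-1)*62 = 2*62 = 124)
K = 2 (K = 1*(1 + 1) = 1*2 = 2)
K*g = 2*124 = 248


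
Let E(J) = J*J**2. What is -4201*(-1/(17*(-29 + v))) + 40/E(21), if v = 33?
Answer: 38908181/629748 ≈ 61.784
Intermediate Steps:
E(J) = J**3
-4201*(-1/(17*(-29 + v))) + 40/E(21) = -4201*(-1/(17*(-29 + 33))) + 40/(21**3) = -4201/((-17*4)) + 40/9261 = -4201/(-68) + 40*(1/9261) = -4201*(-1/68) + 40/9261 = 4201/68 + 40/9261 = 38908181/629748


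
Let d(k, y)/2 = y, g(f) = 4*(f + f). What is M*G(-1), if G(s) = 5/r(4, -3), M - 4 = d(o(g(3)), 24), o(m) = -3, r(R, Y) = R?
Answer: 65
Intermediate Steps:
g(f) = 8*f (g(f) = 4*(2*f) = 8*f)
d(k, y) = 2*y
M = 52 (M = 4 + 2*24 = 4 + 48 = 52)
G(s) = 5/4
M*G(-1) = 52*(5/4) = 65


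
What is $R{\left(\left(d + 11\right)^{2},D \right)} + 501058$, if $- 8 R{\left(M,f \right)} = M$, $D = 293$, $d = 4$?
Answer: $\frac{4008239}{8} \approx 5.0103 \cdot 10^{5}$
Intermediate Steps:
$R{\left(M,f \right)} = - \frac{M}{8}$
$R{\left(\left(d + 11\right)^{2},D \right)} + 501058 = - \frac{\left(4 + 11\right)^{2}}{8} + 501058 = - \frac{15^{2}}{8} + 501058 = \left(- \frac{1}{8}\right) 225 + 501058 = - \frac{225}{8} + 501058 = \frac{4008239}{8}$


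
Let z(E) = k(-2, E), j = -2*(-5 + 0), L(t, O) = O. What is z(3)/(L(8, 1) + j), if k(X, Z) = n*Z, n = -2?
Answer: -6/11 ≈ -0.54545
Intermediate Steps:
k(X, Z) = -2*Z
j = 10 (j = -2*(-5) = 10)
z(E) = -2*E
z(3)/(L(8, 1) + j) = (-2*3)/(1 + 10) = -6/11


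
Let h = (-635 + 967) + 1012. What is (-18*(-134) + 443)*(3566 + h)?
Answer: 14018050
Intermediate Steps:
h = 1344 (h = 332 + 1012 = 1344)
(-18*(-134) + 443)*(3566 + h) = (-18*(-134) + 443)*(3566 + 1344) = (2412 + 443)*4910 = 2855*4910 = 14018050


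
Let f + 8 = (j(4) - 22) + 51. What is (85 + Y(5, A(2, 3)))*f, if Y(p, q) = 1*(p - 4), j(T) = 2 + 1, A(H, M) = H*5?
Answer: 2064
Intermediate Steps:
A(H, M) = 5*H
j(T) = 3
Y(p, q) = -4 + p (Y(p, q) = 1*(-4 + p) = -4 + p)
f = 24 (f = -8 + ((3 - 22) + 51) = -8 + (-19 + 51) = -8 + 32 = 24)
(85 + Y(5, A(2, 3)))*f = (85 + (-4 + 5))*24 = (85 + 1)*24 = 86*24 = 2064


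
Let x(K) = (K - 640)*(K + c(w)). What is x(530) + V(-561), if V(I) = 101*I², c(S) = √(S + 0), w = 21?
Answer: 31728521 - 110*√21 ≈ 3.1728e+7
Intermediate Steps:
c(S) = √S
x(K) = (-640 + K)*(K + √21) (x(K) = (K - 640)*(K + √21) = (-640 + K)*(K + √21))
x(530) + V(-561) = (530² - 640*530 - 640*√21 + 530*√21) + 101*(-561)² = (280900 - 339200 - 640*√21 + 530*√21) + 101*314721 = (-58300 - 110*√21) + 31786821 = 31728521 - 110*√21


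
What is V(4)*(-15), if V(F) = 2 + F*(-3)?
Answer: 150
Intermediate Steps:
V(F) = 2 - 3*F
V(4)*(-15) = (2 - 3*4)*(-15) = (2 - 12)*(-15) = -10*(-15) = 150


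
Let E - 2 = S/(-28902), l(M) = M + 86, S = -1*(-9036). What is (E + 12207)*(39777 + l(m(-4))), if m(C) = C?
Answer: 2344077776173/4817 ≈ 4.8663e+8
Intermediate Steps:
S = 9036
l(M) = 86 + M
E = 8128/4817 (E = 2 + 9036/(-28902) = 2 + 9036*(-1/28902) = 2 - 1506/4817 = 8128/4817 ≈ 1.6874)
(E + 12207)*(39777 + l(m(-4))) = (8128/4817 + 12207)*(39777 + (86 - 4)) = 58809247*(39777 + 82)/4817 = (58809247/4817)*39859 = 2344077776173/4817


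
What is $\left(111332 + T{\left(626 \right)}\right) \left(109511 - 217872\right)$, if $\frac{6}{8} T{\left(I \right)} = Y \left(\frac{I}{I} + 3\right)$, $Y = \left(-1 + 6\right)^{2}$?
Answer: $- \frac{36235484956}{3} \approx -1.2078 \cdot 10^{10}$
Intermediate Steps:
$Y = 25$ ($Y = 5^{2} = 25$)
$T{\left(I \right)} = \frac{400}{3}$ ($T{\left(I \right)} = \frac{4 \cdot 25 \left(\frac{I}{I} + 3\right)}{3} = \frac{4 \cdot 25 \left(1 + 3\right)}{3} = \frac{4 \cdot 25 \cdot 4}{3} = \frac{4}{3} \cdot 100 = \frac{400}{3}$)
$\left(111332 + T{\left(626 \right)}\right) \left(109511 - 217872\right) = \left(111332 + \frac{400}{3}\right) \left(109511 - 217872\right) = \frac{334396}{3} \left(-108361\right) = - \frac{36235484956}{3}$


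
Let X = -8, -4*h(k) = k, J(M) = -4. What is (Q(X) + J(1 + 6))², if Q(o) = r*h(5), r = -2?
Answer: 9/4 ≈ 2.2500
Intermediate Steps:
h(k) = -k/4
Q(o) = 5/2 (Q(o) = -(-1)*5/2 = -2*(-5/4) = 5/2)
(Q(X) + J(1 + 6))² = (5/2 - 4)² = (-3/2)² = 9/4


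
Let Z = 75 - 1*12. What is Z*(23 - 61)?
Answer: -2394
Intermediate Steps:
Z = 63 (Z = 75 - 12 = 63)
Z*(23 - 61) = 63*(23 - 61) = 63*(-38) = -2394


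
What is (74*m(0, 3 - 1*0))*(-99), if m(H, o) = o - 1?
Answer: -14652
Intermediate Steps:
m(H, o) = -1 + o
(74*m(0, 3 - 1*0))*(-99) = (74*(-1 + (3 - 1*0)))*(-99) = (74*(-1 + (3 + 0)))*(-99) = (74*(-1 + 3))*(-99) = (74*2)*(-99) = 148*(-99) = -14652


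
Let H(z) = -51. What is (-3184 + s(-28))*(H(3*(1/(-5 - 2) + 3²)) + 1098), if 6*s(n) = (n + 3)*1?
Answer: -6676021/2 ≈ -3.3380e+6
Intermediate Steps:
s(n) = ½ + n/6 (s(n) = ((n + 3)*1)/6 = ((3 + n)*1)/6 = (3 + n)/6 = ½ + n/6)
(-3184 + s(-28))*(H(3*(1/(-5 - 2) + 3²)) + 1098) = (-3184 + (½ + (⅙)*(-28)))*(-51 + 1098) = (-3184 + (½ - 14/3))*1047 = (-3184 - 25/6)*1047 = -19129/6*1047 = -6676021/2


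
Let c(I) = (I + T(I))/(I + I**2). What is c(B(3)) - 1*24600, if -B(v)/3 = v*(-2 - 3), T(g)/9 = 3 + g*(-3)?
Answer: -5658127/230 ≈ -24601.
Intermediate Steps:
T(g) = 27 - 27*g (T(g) = 9*(3 + g*(-3)) = 9*(3 - 3*g) = 27 - 27*g)
B(v) = 15*v (B(v) = -3*v*(-2 - 3) = -3*v*(-5) = -(-15)*v = 15*v)
c(I) = (27 - 26*I)/(I + I**2) (c(I) = (I + (27 - 27*I))/(I + I**2) = (27 - 26*I)/(I + I**2))
c(B(3)) - 1*24600 = (27 - 390*3)/(((15*3))*(1 + 15*3)) - 1*24600 = (27 - 26*45)/(45*(1 + 45)) - 24600 = (1/45)*(27 - 1170)/46 - 24600 = (1/45)*(1/46)*(-1143) - 24600 = -127/230 - 24600 = -5658127/230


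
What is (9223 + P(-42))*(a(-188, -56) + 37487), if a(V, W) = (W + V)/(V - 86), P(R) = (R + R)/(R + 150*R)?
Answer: 7152557364675/20687 ≈ 3.4575e+8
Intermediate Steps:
P(R) = 2/151 (P(R) = (2*R)/((151*R)) = (2*R)*(1/(151*R)) = 2/151)
a(V, W) = (V + W)/(-86 + V)
(9223 + P(-42))*(a(-188, -56) + 37487) = (9223 + 2/151)*((-188 - 56)/(-86 - 188) + 37487) = 1392675*(-244/(-274) + 37487)/151 = 1392675*(-1/274*(-244) + 37487)/151 = 1392675*(122/137 + 37487)/151 = (1392675/151)*(5135841/137) = 7152557364675/20687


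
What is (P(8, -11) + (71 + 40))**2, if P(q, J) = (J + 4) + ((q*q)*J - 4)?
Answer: 364816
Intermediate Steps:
P(q, J) = J + J*q**2 (P(q, J) = (4 + J) + (q**2*J - 4) = (4 + J) + (J*q**2 - 4) = (4 + J) + (-4 + J*q**2) = J + J*q**2)
(P(8, -11) + (71 + 40))**2 = (-11*(1 + 8**2) + (71 + 40))**2 = (-11*(1 + 64) + 111)**2 = (-11*65 + 111)**2 = (-715 + 111)**2 = (-604)**2 = 364816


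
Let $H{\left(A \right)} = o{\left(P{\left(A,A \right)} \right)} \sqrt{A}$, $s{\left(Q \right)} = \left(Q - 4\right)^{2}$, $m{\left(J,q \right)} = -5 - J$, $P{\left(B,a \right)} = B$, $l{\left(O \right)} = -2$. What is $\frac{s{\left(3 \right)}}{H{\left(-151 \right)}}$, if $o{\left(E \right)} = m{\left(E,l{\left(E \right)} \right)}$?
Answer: $- \frac{i \sqrt{151}}{22046} \approx - 0.00055739 i$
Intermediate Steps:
$o{\left(E \right)} = -5 - E$
$s{\left(Q \right)} = \left(-4 + Q\right)^{2}$
$H{\left(A \right)} = \sqrt{A} \left(-5 - A\right)$ ($H{\left(A \right)} = \left(-5 - A\right) \sqrt{A} = \sqrt{A} \left(-5 - A\right)$)
$\frac{s{\left(3 \right)}}{H{\left(-151 \right)}} = \frac{\left(-4 + 3\right)^{2}}{\sqrt{-151} \left(-5 - -151\right)} = \frac{\left(-1\right)^{2}}{i \sqrt{151} \left(-5 + 151\right)} = 1 \frac{1}{i \sqrt{151} \cdot 146} = 1 \frac{1}{146 i \sqrt{151}} = 1 \left(- \frac{i \sqrt{151}}{22046}\right) = - \frac{i \sqrt{151}}{22046}$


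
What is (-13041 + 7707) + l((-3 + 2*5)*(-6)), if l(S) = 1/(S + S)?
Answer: -448057/84 ≈ -5334.0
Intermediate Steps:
l(S) = 1/(2*S)
(-13041 + 7707) + l((-3 + 2*5)*(-6)) = (-13041 + 7707) + 1/(2*(((-3 + 2*5)*(-6)))) = -5334 + 1/(2*(((-3 + 10)*(-6)))) = -5334 + 1/(2*((7*(-6)))) = -5334 + (½)/(-42) = -5334 + (½)*(-1/42) = -5334 - 1/84 = -448057/84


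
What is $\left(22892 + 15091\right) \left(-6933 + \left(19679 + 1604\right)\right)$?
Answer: $545056050$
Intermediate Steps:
$\left(22892 + 15091\right) \left(-6933 + \left(19679 + 1604\right)\right) = 37983 \left(-6933 + 21283\right) = 37983 \cdot 14350 = 545056050$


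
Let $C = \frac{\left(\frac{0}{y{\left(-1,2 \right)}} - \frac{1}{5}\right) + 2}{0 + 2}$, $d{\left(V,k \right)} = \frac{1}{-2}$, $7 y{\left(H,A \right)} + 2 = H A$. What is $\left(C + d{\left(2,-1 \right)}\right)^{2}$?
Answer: $\frac{4}{25} \approx 0.16$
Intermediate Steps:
$y{\left(H,A \right)} = - \frac{2}{7} + \frac{A H}{7}$ ($y{\left(H,A \right)} = - \frac{2}{7} + \frac{H A}{7} = - \frac{2}{7} + \frac{A H}{7}$)
$d{\left(V,k \right)} = - \frac{1}{2}$
$C = \frac{9}{10}$ ($C = \frac{\left(\frac{0}{- \frac{2}{7} + \frac{1}{7} \cdot 2 \left(-1\right)} - \frac{1}{5}\right) + 2}{0 + 2} = \frac{\left(\frac{0}{- \frac{2}{7} - \frac{2}{7}} - \frac{1}{5}\right) + 2}{2} = \left(\left(\frac{0}{- \frac{4}{7}} - \frac{1}{5}\right) + 2\right) \frac{1}{2} = \left(\left(0 \left(- \frac{7}{4}\right) - \frac{1}{5}\right) + 2\right) \frac{1}{2} = \left(\left(0 - \frac{1}{5}\right) + 2\right) \frac{1}{2} = \left(- \frac{1}{5} + 2\right) \frac{1}{2} = \frac{9}{5} \cdot \frac{1}{2} = \frac{9}{10} \approx 0.9$)
$\left(C + d{\left(2,-1 \right)}\right)^{2} = \left(\frac{9}{10} - \frac{1}{2}\right)^{2} = \left(\frac{2}{5}\right)^{2} = \frac{4}{25}$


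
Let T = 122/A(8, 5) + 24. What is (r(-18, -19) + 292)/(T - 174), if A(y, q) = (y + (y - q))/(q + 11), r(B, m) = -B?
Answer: 1705/151 ≈ 11.291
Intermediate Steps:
A(y, q) = (-q + 2*y)/(11 + q)
T = 2216/11 (T = 122/(((-1*5 + 2*8)/(11 + 5))) + 24 = 122/(((-5 + 16)/16)) + 24 = 122/(((1/16)*11)) + 24 = 122/(11/16) + 24 = 122*(16/11) + 24 = 1952/11 + 24 = 2216/11 ≈ 201.45)
(r(-18, -19) + 292)/(T - 174) = (-1*(-18) + 292)/(2216/11 - 174) = (18 + 292)/(302/11) = 310*(11/302) = 1705/151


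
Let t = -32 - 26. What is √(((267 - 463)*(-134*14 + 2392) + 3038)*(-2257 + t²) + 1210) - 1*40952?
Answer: -40952 + 118*I*√7799 ≈ -40952.0 + 10421.0*I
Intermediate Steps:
t = -58
√(((267 - 463)*(-134*14 + 2392) + 3038)*(-2257 + t²) + 1210) - 1*40952 = √(((267 - 463)*(-134*14 + 2392) + 3038)*(-2257 + (-58)²) + 1210) - 1*40952 = √((-196*(-1876 + 2392) + 3038)*(-2257 + 3364) + 1210) - 40952 = √((-196*516 + 3038)*1107 + 1210) - 40952 = √((-101136 + 3038)*1107 + 1210) - 40952 = √(-98098*1107 + 1210) - 40952 = √(-108594486 + 1210) - 40952 = √(-108593276) - 40952 = 118*I*√7799 - 40952 = -40952 + 118*I*√7799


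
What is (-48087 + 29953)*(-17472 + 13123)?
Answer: 78864766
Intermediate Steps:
(-48087 + 29953)*(-17472 + 13123) = -18134*(-4349) = 78864766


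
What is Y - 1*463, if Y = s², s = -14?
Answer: -267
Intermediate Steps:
Y = 196 (Y = (-14)² = 196)
Y - 1*463 = 196 - 1*463 = 196 - 463 = -267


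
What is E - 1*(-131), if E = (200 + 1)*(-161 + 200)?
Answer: 7970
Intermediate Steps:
E = 7839 (E = 201*39 = 7839)
E - 1*(-131) = 7839 - 1*(-131) = 7839 + 131 = 7970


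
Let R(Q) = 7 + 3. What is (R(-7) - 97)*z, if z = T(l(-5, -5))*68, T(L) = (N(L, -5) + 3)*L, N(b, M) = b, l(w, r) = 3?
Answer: -106488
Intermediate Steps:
R(Q) = 10
T(L) = L*(3 + L) (T(L) = (L + 3)*L = (3 + L)*L = L*(3 + L))
z = 1224 (z = (3*(3 + 3))*68 = (3*6)*68 = 18*68 = 1224)
(R(-7) - 97)*z = (10 - 97)*1224 = -87*1224 = -106488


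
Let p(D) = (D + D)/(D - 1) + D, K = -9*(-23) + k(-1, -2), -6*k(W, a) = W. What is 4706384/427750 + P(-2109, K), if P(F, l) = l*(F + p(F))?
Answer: -78829283769751/90255250 ≈ -8.7340e+5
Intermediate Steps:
k(W, a) = -W/6
K = 1243/6 (K = -9*(-23) - ⅙*(-1) = 207 + ⅙ = 1243/6 ≈ 207.17)
p(D) = D + 2*D/(-1 + D) (p(D) = (2*D)/(-1 + D) + D = 2*D/(-1 + D) + D = D + 2*D/(-1 + D))
P(F, l) = l*(F + F*(1 + F)/(-1 + F))
4706384/427750 + P(-2109, K) = 4706384/427750 + 2*(1243/6)*(-2109)²/(-1 - 2109) = 4706384*(1/427750) + 2*(1243/6)*4447881/(-2110) = 2353192/213875 + 2*(1243/6)*4447881*(-1/2110) = 2353192/213875 - 1842905361/2110 = -78829283769751/90255250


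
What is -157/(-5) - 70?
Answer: -193/5 ≈ -38.600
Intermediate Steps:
-157/(-5) - 70 = -⅕*(-157) - 70 = 157/5 - 70 = -193/5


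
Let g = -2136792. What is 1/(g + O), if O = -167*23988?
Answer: -1/6142788 ≈ -1.6279e-7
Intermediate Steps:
O = -4005996
1/(g + O) = 1/(-2136792 - 4005996) = 1/(-6142788) = -1/6142788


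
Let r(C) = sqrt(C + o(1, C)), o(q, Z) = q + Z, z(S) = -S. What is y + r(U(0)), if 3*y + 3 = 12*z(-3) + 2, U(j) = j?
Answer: 38/3 ≈ 12.667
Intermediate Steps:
o(q, Z) = Z + q
y = 35/3 (y = -1 + (12*(-1*(-3)) + 2)/3 = -1 + (12*3 + 2)/3 = -1 + (36 + 2)/3 = -1 + (1/3)*38 = -1 + 38/3 = 35/3 ≈ 11.667)
r(C) = sqrt(1 + 2*C) (r(C) = sqrt(C + (C + 1)) = sqrt(C + (1 + C)) = sqrt(1 + 2*C))
y + r(U(0)) = 35/3 + sqrt(1 + 2*0) = 35/3 + sqrt(1 + 0) = 35/3 + sqrt(1) = 35/3 + 1 = 38/3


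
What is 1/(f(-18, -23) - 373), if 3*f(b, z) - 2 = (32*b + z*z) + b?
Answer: -1/394 ≈ -0.0025381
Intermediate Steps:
f(b, z) = 2/3 + 11*b + z**2/3 (f(b, z) = 2/3 + ((32*b + z*z) + b)/3 = 2/3 + ((32*b + z**2) + b)/3 = 2/3 + ((z**2 + 32*b) + b)/3 = 2/3 + (z**2 + 33*b)/3 = 2/3 + (11*b + z**2/3) = 2/3 + 11*b + z**2/3)
1/(f(-18, -23) - 373) = 1/((2/3 + 11*(-18) + (1/3)*(-23)**2) - 373) = 1/((2/3 - 198 + (1/3)*529) - 373) = 1/((2/3 - 198 + 529/3) - 373) = 1/(-21 - 373) = 1/(-394) = -1/394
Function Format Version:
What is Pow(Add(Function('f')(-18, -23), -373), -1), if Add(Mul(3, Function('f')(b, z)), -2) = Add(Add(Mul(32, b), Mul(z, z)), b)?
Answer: Rational(-1, 394) ≈ -0.0025381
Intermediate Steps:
Function('f')(b, z) = Add(Rational(2, 3), Mul(11, b), Mul(Rational(1, 3), Pow(z, 2))) (Function('f')(b, z) = Add(Rational(2, 3), Mul(Rational(1, 3), Add(Add(Mul(32, b), Mul(z, z)), b))) = Add(Rational(2, 3), Mul(Rational(1, 3), Add(Add(Mul(32, b), Pow(z, 2)), b))) = Add(Rational(2, 3), Mul(Rational(1, 3), Add(Add(Pow(z, 2), Mul(32, b)), b))) = Add(Rational(2, 3), Mul(Rational(1, 3), Add(Pow(z, 2), Mul(33, b)))) = Add(Rational(2, 3), Add(Mul(11, b), Mul(Rational(1, 3), Pow(z, 2)))) = Add(Rational(2, 3), Mul(11, b), Mul(Rational(1, 3), Pow(z, 2))))
Pow(Add(Function('f')(-18, -23), -373), -1) = Pow(Add(Add(Rational(2, 3), Mul(11, -18), Mul(Rational(1, 3), Pow(-23, 2))), -373), -1) = Pow(Add(Add(Rational(2, 3), -198, Mul(Rational(1, 3), 529)), -373), -1) = Pow(Add(Add(Rational(2, 3), -198, Rational(529, 3)), -373), -1) = Pow(Add(-21, -373), -1) = Pow(-394, -1) = Rational(-1, 394)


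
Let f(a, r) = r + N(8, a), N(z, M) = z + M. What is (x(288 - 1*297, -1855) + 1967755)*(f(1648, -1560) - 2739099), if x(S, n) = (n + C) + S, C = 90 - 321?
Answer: -5383948636980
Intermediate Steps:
C = -231
x(S, n) = -231 + S + n (x(S, n) = (n - 231) + S = (-231 + n) + S = -231 + S + n)
N(z, M) = M + z
f(a, r) = 8 + a + r (f(a, r) = r + (a + 8) = r + (8 + a) = 8 + a + r)
(x(288 - 1*297, -1855) + 1967755)*(f(1648, -1560) - 2739099) = ((-231 + (288 - 1*297) - 1855) + 1967755)*((8 + 1648 - 1560) - 2739099) = ((-231 + (288 - 297) - 1855) + 1967755)*(96 - 2739099) = ((-231 - 9 - 1855) + 1967755)*(-2739003) = (-2095 + 1967755)*(-2739003) = 1965660*(-2739003) = -5383948636980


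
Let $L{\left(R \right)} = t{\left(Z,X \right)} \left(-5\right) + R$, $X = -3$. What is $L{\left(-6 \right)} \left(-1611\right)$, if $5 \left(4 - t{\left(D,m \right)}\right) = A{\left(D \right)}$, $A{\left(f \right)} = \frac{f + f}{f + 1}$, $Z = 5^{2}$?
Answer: $\frac{504243}{13} \approx 38788.0$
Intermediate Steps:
$Z = 25$
$A{\left(f \right)} = \frac{2 f}{1 + f}$
$t{\left(D,m \right)} = 4 - \frac{2 D}{5 \left(1 + D\right)}$ ($t{\left(D,m \right)} = 4 - \frac{2 D \frac{1}{1 + D}}{5} = 4 - \frac{2 D}{5 \left(1 + D\right)}$)
$L{\left(R \right)} = - \frac{235}{13} + R$ ($L{\left(R \right)} = \frac{2 \left(10 + 9 \cdot 25\right)}{5 \left(1 + 25\right)} \left(-5\right) + R = \frac{2 \left(10 + 225\right)}{5 \cdot 26} \left(-5\right) + R = \frac{2}{5} \cdot \frac{1}{26} \cdot 235 \left(-5\right) + R = \frac{47}{13} \left(-5\right) + R = - \frac{235}{13} + R$)
$L{\left(-6 \right)} \left(-1611\right) = \left(- \frac{235}{13} - 6\right) \left(-1611\right) = \left(- \frac{313}{13}\right) \left(-1611\right) = \frac{504243}{13}$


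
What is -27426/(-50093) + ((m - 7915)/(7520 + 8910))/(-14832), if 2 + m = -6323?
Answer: 41775929263/76294694673 ≈ 0.54756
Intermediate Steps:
m = -6325 (m = -2 - 6323 = -6325)
-27426/(-50093) + ((m - 7915)/(7520 + 8910))/(-14832) = -27426/(-50093) + ((-6325 - 7915)/(7520 + 8910))/(-14832) = -27426*(-1/50093) - 14240/16430*(-1/14832) = 27426/50093 - 14240*1/16430*(-1/14832) = 27426/50093 - 1424/1643*(-1/14832) = 27426/50093 + 89/1523061 = 41775929263/76294694673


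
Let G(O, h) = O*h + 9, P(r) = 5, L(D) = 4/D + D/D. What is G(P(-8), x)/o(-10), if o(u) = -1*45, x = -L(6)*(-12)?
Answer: -109/45 ≈ -2.4222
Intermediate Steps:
L(D) = 1 + 4/D (L(D) = 4/D + 1 = 1 + 4/D)
x = 20 (x = -(4 + 6)/6*(-12) = -10/6*(-12) = -1*5/3*(-12) = -5/3*(-12) = 20)
G(O, h) = 9 + O*h
o(u) = -45
G(P(-8), x)/o(-10) = (9 + 5*20)/(-45) = (9 + 100)*(-1/45) = 109*(-1/45) = -109/45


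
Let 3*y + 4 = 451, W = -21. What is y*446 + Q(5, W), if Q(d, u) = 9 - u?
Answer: 66484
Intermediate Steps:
y = 149 (y = -4/3 + (⅓)*451 = -4/3 + 451/3 = 149)
y*446 + Q(5, W) = 149*446 + (9 - 1*(-21)) = 66454 + (9 + 21) = 66454 + 30 = 66484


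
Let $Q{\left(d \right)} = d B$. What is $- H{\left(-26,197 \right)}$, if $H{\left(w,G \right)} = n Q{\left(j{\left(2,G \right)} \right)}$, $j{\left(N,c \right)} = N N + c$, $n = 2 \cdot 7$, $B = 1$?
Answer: $-2814$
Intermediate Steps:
$n = 14$
$j{\left(N,c \right)} = c + N^{2}$ ($j{\left(N,c \right)} = N^{2} + c = c + N^{2}$)
$Q{\left(d \right)} = d$ ($Q{\left(d \right)} = d 1 = d$)
$H{\left(w,G \right)} = 56 + 14 G$ ($H{\left(w,G \right)} = 14 \left(G + 2^{2}\right) = 14 \left(G + 4\right) = 14 \left(4 + G\right) = 56 + 14 G$)
$- H{\left(-26,197 \right)} = - (56 + 14 \cdot 197) = - (56 + 2758) = \left(-1\right) 2814 = -2814$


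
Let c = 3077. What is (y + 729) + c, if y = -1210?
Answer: 2596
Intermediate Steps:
(y + 729) + c = (-1210 + 729) + 3077 = -481 + 3077 = 2596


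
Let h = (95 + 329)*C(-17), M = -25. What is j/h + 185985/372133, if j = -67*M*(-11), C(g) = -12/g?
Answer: -115615067245/1893412704 ≈ -61.062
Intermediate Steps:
j = -18425 (j = -67*(-25)*(-11) = 1675*(-11) = -18425)
h = 5088/17 (h = (95 + 329)*(-12/(-17)) = 424*(-12*(-1/17)) = 424*(12/17) = 5088/17 ≈ 299.29)
j/h + 185985/372133 = -18425/5088/17 + 185985/372133 = -18425*17/5088 + 185985*(1/372133) = -313225/5088 + 185985/372133 = -115615067245/1893412704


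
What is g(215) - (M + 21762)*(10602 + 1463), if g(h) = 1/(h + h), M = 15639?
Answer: -194034517949/430 ≈ -4.5124e+8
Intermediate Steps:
g(h) = 1/(2*h)
g(215) - (M + 21762)*(10602 + 1463) = (1/2)/215 - (15639 + 21762)*(10602 + 1463) = (1/2)*(1/215) - 37401*12065 = 1/430 - 1*451243065 = 1/430 - 451243065 = -194034517949/430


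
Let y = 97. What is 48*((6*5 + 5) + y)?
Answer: 6336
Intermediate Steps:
48*((6*5 + 5) + y) = 48*((6*5 + 5) + 97) = 48*((30 + 5) + 97) = 48*(35 + 97) = 48*132 = 6336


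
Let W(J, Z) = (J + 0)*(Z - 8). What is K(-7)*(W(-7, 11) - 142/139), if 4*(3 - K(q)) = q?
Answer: -58159/556 ≈ -104.60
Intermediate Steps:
K(q) = 3 - q/4
W(J, Z) = J*(-8 + Z)
K(-7)*(W(-7, 11) - 142/139) = (3 - ¼*(-7))*(-7*(-8 + 11) - 142/139) = (3 + 7/4)*(-7*3 - 142*1/139) = 19*(-21 - 142/139)/4 = (19/4)*(-3061/139) = -58159/556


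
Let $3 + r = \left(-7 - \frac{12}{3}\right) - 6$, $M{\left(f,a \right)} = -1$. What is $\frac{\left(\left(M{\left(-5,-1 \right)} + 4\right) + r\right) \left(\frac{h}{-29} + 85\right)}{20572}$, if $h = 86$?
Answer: $- \frac{40443}{596588} \approx -0.067791$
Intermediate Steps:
$r = -20$ ($r = -3 - \left(13 + 4\right) = -3 - 17 = -20$)
$\frac{\left(\left(M{\left(-5,-1 \right)} + 4\right) + r\right) \left(\frac{h}{-29} + 85\right)}{20572} = \frac{\left(\left(-1 + 4\right) - 20\right) \left(\frac{86}{-29} + 85\right)}{20572} = \left(3 - 20\right) \left(86 \left(- \frac{1}{29}\right) + 85\right) \frac{1}{20572} = - 17 \left(- \frac{86}{29} + 85\right) \frac{1}{20572} = \left(-17\right) \frac{2379}{29} \cdot \frac{1}{20572} = \left(- \frac{40443}{29}\right) \frac{1}{20572} = - \frac{40443}{596588}$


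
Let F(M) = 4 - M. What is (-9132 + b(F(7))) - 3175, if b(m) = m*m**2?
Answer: -12334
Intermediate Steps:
b(m) = m**3
(-9132 + b(F(7))) - 3175 = (-9132 + (4 - 1*7)**3) - 3175 = (-9132 + (4 - 7)**3) - 3175 = (-9132 + (-3)**3) - 3175 = (-9132 - 27) - 3175 = -9159 - 3175 = -12334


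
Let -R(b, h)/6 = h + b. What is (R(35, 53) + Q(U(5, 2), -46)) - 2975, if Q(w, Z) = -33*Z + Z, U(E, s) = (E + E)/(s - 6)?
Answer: -2031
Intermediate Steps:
U(E, s) = 2*E/(-6 + s) (U(E, s) = (2*E)/(-6 + s) = 2*E/(-6 + s))
Q(w, Z) = -32*Z
R(b, h) = -6*b - 6*h (R(b, h) = -6*(h + b) = -6*(b + h) = -6*b - 6*h)
(R(35, 53) + Q(U(5, 2), -46)) - 2975 = ((-6*35 - 6*53) - 32*(-46)) - 2975 = ((-210 - 318) + 1472) - 2975 = (-528 + 1472) - 2975 = 944 - 2975 = -2031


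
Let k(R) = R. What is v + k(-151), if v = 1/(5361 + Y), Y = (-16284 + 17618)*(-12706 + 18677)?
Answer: -1203571924/7970675 ≈ -151.00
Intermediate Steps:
Y = 7965314 (Y = 1334*5971 = 7965314)
v = 1/7970675 (v = 1/(5361 + 7965314) = 1/7970675 ≈ 1.2546e-7)
v + k(-151) = 1/7970675 - 151 = -1203571924/7970675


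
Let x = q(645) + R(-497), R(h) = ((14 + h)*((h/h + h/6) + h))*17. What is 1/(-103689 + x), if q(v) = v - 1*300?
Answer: 2/9298913 ≈ 2.1508e-7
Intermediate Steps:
q(v) = -300 + v (q(v) = v - 300 = -300 + v)
R(h) = 17*(1 + 7*h/6)*(14 + h) (R(h) = ((14 + h)*((1 + h*(⅙)) + h))*17 = ((14 + h)*((1 + h/6) + h))*17 = ((14 + h)*(1 + 7*h/6))*17 = ((1 + 7*h/6)*(14 + h))*17 = 17*(1 + 7*h/6)*(14 + h))
x = 9506291/2 (x = (-300 + 645) + (238 + (119/6)*(-497)² + (884/3)*(-497)) = 345 + (238 + (119/6)*247009 - 439348/3) = 345 + (238 + 29394071/6 - 439348/3) = 345 + 9505601/2 = 9506291/2 ≈ 4.7531e+6)
1/(-103689 + x) = 1/(-103689 + 9506291/2) = 1/(9298913/2) = 2/9298913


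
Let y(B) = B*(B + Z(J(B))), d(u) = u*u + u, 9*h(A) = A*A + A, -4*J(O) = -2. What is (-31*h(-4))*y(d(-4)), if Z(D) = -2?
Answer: -4960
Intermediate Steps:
J(O) = ½ (J(O) = -¼*(-2) = ½)
h(A) = A/9 + A²/9 (h(A) = (A*A + A)/9 = (A² + A)/9 = (A + A²)/9 = A/9 + A²/9)
d(u) = u + u² (d(u) = u² + u = u + u²)
y(B) = B*(-2 + B) (y(B) = B*(B - 2) = B*(-2 + B))
(-31*h(-4))*y(d(-4)) = (-31*(-4)*(1 - 4)/9)*((-4*(1 - 4))*(-2 - 4*(1 - 4))) = (-31*(-4)*(-3)/9)*((-4*(-3))*(-2 - 4*(-3))) = (-31*4/3)*(12*(-2 + 12)) = -496*10 = -124/3*120 = -4960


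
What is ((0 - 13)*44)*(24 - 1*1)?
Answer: -13156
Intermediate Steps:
((0 - 13)*44)*(24 - 1*1) = (-13*44)*(24 - 1) = -572*23 = -13156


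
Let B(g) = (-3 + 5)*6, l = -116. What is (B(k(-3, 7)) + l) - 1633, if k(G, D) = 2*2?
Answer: -1737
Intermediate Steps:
k(G, D) = 4
B(g) = 12 (B(g) = 2*6 = 12)
(B(k(-3, 7)) + l) - 1633 = (12 - 116) - 1633 = -104 - 1633 = -1737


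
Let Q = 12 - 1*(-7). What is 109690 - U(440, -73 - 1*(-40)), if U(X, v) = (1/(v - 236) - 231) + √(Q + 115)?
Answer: 29568750/269 - √134 ≈ 1.0991e+5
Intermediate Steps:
Q = 19 (Q = 12 + 7 = 19)
U(X, v) = -231 + √134 + 1/(-236 + v) (U(X, v) = (1/(v - 236) - 231) + √(19 + 115) = (1/(-236 + v) - 231) + √134 = (-231 + 1/(-236 + v)) + √134 = -231 + √134 + 1/(-236 + v))
109690 - U(440, -73 - 1*(-40)) = 109690 - (54517 - 236*√134 - 231*(-73 - 1*(-40)) + (-73 - 1*(-40))*√134)/(-236 + (-73 - 1*(-40))) = 109690 - (54517 - 236*√134 - 231*(-73 + 40) + (-73 + 40)*√134)/(-236 + (-73 + 40)) = 109690 - (54517 - 236*√134 - 231*(-33) - 33*√134)/(-236 - 33) = 109690 - (54517 - 236*√134 + 7623 - 33*√134)/(-269) = 109690 - (-1)*(62140 - 269*√134)/269 = 109690 - (-62140/269 + √134) = 109690 + (62140/269 - √134) = 29568750/269 - √134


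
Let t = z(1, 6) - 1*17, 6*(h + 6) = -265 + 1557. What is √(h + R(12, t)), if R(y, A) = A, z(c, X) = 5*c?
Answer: 4*√111/3 ≈ 14.048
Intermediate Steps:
h = 628/3 (h = -6 + (-265 + 1557)/6 = -6 + (⅙)*1292 = -6 + 646/3 = 628/3 ≈ 209.33)
t = -12 (t = 5*1 - 1*17 = 5 - 17 = -12)
√(h + R(12, t)) = √(628/3 - 12) = √(592/3) = 4*√111/3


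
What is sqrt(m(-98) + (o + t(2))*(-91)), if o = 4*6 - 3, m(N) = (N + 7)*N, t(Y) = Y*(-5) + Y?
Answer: sqrt(7735) ≈ 87.949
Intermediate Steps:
t(Y) = -4*Y (t(Y) = -5*Y + Y = -4*Y)
m(N) = N*(7 + N) (m(N) = (7 + N)*N = N*(7 + N))
o = 21 (o = 24 - 3 = 21)
sqrt(m(-98) + (o + t(2))*(-91)) = sqrt(-98*(7 - 98) + (21 - 4*2)*(-91)) = sqrt(-98*(-91) + (21 - 8)*(-91)) = sqrt(8918 + 13*(-91)) = sqrt(8918 - 1183) = sqrt(7735)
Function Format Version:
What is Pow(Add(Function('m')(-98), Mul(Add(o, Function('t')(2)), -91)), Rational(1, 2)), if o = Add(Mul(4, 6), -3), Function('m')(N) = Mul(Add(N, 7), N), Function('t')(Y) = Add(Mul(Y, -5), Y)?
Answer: Pow(7735, Rational(1, 2)) ≈ 87.949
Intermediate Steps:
Function('t')(Y) = Mul(-4, Y) (Function('t')(Y) = Add(Mul(-5, Y), Y) = Mul(-4, Y))
Function('m')(N) = Mul(N, Add(7, N)) (Function('m')(N) = Mul(Add(7, N), N) = Mul(N, Add(7, N)))
o = 21 (o = Add(24, -3) = 21)
Pow(Add(Function('m')(-98), Mul(Add(o, Function('t')(2)), -91)), Rational(1, 2)) = Pow(Add(Mul(-98, Add(7, -98)), Mul(Add(21, Mul(-4, 2)), -91)), Rational(1, 2)) = Pow(Add(Mul(-98, -91), Mul(Add(21, -8), -91)), Rational(1, 2)) = Pow(Add(8918, Mul(13, -91)), Rational(1, 2)) = Pow(Add(8918, -1183), Rational(1, 2)) = Pow(7735, Rational(1, 2))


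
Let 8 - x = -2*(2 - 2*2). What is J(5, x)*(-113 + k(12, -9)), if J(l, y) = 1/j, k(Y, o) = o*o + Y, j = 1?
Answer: -20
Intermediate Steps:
x = 4 (x = 8 - (-2)*(2 - 2*2) = 8 - (-2)*(2 - 4) = 8 - (-2)*(-2) = 8 - 1*4 = 8 - 4 = 4)
k(Y, o) = Y + o² (k(Y, o) = o² + Y = Y + o²)
J(l, y) = 1 (J(l, y) = 1/1 = 1)
J(5, x)*(-113 + k(12, -9)) = 1*(-113 + (12 + (-9)²)) = 1*(-113 + (12 + 81)) = 1*(-113 + 93) = 1*(-20) = -20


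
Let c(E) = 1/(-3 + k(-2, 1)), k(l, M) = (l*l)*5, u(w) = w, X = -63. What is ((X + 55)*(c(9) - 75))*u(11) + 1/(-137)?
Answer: 15359327/2329 ≈ 6594.8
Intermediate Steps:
k(l, M) = 5*l² (k(l, M) = l²*5 = 5*l²)
c(E) = 1/17 (c(E) = 1/(-3 + 5*(-2)²) = 1/(-3 + 5*4) = 1/(-3 + 20) = 1/17)
((X + 55)*(c(9) - 75))*u(11) + 1/(-137) = ((-63 + 55)*(1/17 - 75))*11 + 1/(-137) = -8*(-1274/17)*11 - 1/137 = (10192/17)*11 - 1/137 = 112112/17 - 1/137 = 15359327/2329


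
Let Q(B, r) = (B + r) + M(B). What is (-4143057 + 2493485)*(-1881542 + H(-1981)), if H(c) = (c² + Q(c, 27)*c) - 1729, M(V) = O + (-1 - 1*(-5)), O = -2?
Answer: -9745674675144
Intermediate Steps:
M(V) = 2 (M(V) = -2 + (-1 - 1*(-5)) = -2 + (-1 + 5) = -2 + 4 = 2)
Q(B, r) = 2 + B + r (Q(B, r) = (B + r) + 2 = 2 + B + r)
H(c) = -1729 + c² + c*(29 + c) (H(c) = (c² + (2 + c + 27)*c) - 1729 = (c² + (29 + c)*c) - 1729 = (c² + c*(29 + c)) - 1729 = -1729 + c² + c*(29 + c))
(-4143057 + 2493485)*(-1881542 + H(-1981)) = (-4143057 + 2493485)*(-1881542 + (-1729 + (-1981)² - 1981*(29 - 1981))) = -1649572*(-1881542 + (-1729 + 3924361 - 1981*(-1952))) = -1649572*(-1881542 + (-1729 + 3924361 + 3866912)) = -1649572*(-1881542 + 7789544) = -1649572*5908002 = -9745674675144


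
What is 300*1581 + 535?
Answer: 474835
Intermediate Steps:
300*1581 + 535 = 474300 + 535 = 474835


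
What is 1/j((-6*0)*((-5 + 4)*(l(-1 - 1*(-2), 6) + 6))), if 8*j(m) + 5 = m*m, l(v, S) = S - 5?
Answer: -8/5 ≈ -1.6000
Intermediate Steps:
l(v, S) = -5 + S
j(m) = -5/8 + m**2/8 (j(m) = -5/8 + (m*m)/8 = -5/8 + m**2/8)
1/j((-6*0)*((-5 + 4)*(l(-1 - 1*(-2), 6) + 6))) = 1/(-5/8 + ((-6*0)*((-5 + 4)*((-5 + 6) + 6)))**2/8) = 1/(-5/8 + (0*(-(1 + 6)))**2/8) = 1/(-5/8 + (0*(-1*7))**2/8) = 1/(-5/8 + (0*(-7))**2/8) = 1/(-5/8 + (1/8)*0**2) = 1/(-5/8 + (1/8)*0) = 1/(-5/8 + 0) = 1/(-5/8) = -8/5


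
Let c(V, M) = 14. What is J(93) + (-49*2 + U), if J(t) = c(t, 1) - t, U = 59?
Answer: -118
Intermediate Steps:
J(t) = 14 - t
J(93) + (-49*2 + U) = (14 - 1*93) + (-49*2 + 59) = (14 - 93) + (-98 + 59) = -79 - 39 = -118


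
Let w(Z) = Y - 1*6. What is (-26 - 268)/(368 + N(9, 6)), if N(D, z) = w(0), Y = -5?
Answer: -14/17 ≈ -0.82353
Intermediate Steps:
w(Z) = -11 (w(Z) = -5 - 1*6 = -5 - 6 = -11)
N(D, z) = -11
(-26 - 268)/(368 + N(9, 6)) = (-26 - 268)/(368 - 11) = -294/357 = -294*1/357 = -14/17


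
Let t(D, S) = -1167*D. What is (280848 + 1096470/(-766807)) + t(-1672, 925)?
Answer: 1711567337634/766807 ≈ 2.2321e+6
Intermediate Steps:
(280848 + 1096470/(-766807)) + t(-1672, 925) = (280848 + 1096470/(-766807)) - 1167*(-1672) = (280848 + 1096470*(-1/766807)) + 1951224 = (280848 - 1096470/766807) + 1951224 = 215355115866/766807 + 1951224 = 1711567337634/766807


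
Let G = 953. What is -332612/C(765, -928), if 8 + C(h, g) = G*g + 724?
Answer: 83153/220917 ≈ 0.37640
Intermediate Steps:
C(h, g) = 716 + 953*g (C(h, g) = -8 + (953*g + 724) = -8 + (724 + 953*g) = 716 + 953*g)
-332612/C(765, -928) = -332612/(716 + 953*(-928)) = -332612/(716 - 884384) = -332612/(-883668) = -332612*(-1/883668) = 83153/220917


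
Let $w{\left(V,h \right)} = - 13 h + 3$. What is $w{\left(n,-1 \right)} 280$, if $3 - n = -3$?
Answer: $4480$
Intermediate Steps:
$n = 6$ ($n = 3 - -3 = 3 + 3 = 6$)
$w{\left(V,h \right)} = 3 - 13 h$
$w{\left(n,-1 \right)} 280 = \left(3 - -13\right) 280 = \left(3 + 13\right) 280 = 16 \cdot 280 = 4480$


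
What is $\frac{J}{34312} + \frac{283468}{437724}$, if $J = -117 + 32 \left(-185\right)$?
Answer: $\frac{1770953557}{3754796472} \approx 0.47165$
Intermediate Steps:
$J = -6037$ ($J = -117 - 5920 = -6037$)
$\frac{J}{34312} + \frac{283468}{437724} = - \frac{6037}{34312} + \frac{283468}{437724} = \left(-6037\right) \frac{1}{34312} + 283468 \cdot \frac{1}{437724} = - \frac{6037}{34312} + \frac{70867}{109431} = \frac{1770953557}{3754796472}$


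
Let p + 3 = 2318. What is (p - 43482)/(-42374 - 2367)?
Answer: 41167/44741 ≈ 0.92012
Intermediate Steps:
p = 2315 (p = -3 + 2318 = 2315)
(p - 43482)/(-42374 - 2367) = (2315 - 43482)/(-42374 - 2367) = -41167/(-44741) = -41167*(-1/44741) = 41167/44741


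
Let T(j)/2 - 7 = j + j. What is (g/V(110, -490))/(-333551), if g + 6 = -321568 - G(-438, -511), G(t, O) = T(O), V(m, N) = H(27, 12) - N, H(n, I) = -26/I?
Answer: 1917264/976303777 ≈ 0.0019638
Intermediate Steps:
T(j) = 14 + 4*j (T(j) = 14 + 2*(j + j) = 14 + 2*(2*j) = 14 + 4*j)
V(m, N) = -13/6 - N (V(m, N) = -26/12 - N = -26*1/12 - N = -13/6 - N)
G(t, O) = 14 + 4*O
g = -319544 (g = -6 + (-321568 - (14 + 4*(-511))) = -6 + (-321568 - (14 - 2044)) = -6 + (-321568 - 1*(-2030)) = -6 + (-321568 + 2030) = -6 - 319538 = -319544)
(g/V(110, -490))/(-333551) = -319544/(-13/6 - 1*(-490))/(-333551) = -319544/(-13/6 + 490)*(-1/333551) = -319544/2927/6*(-1/333551) = -319544*6/2927*(-1/333551) = -1917264/2927*(-1/333551) = 1917264/976303777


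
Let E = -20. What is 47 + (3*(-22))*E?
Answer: 1367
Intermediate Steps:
47 + (3*(-22))*E = 47 + (3*(-22))*(-20) = 47 - 66*(-20) = 47 + 1320 = 1367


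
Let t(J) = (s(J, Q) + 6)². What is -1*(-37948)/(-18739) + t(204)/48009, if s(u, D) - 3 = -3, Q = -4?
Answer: -607056976/299880217 ≈ -2.0243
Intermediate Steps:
s(u, D) = 0 (s(u, D) = 3 - 3 = 0)
t(J) = 36 (t(J) = (0 + 6)² = 6² = 36)
-1*(-37948)/(-18739) + t(204)/48009 = -1*(-37948)/(-18739) + 36/48009 = 37948*(-1/18739) + 36*(1/48009) = -37948/18739 + 12/16003 = -607056976/299880217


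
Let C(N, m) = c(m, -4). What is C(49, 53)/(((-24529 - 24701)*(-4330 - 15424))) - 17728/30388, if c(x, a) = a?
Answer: -1077518284957/1847000530935 ≈ -0.58339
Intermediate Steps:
C(N, m) = -4
C(49, 53)/(((-24529 - 24701)*(-4330 - 15424))) - 17728/30388 = -4*1/((-24529 - 24701)*(-4330 - 15424)) - 17728/30388 = -4/((-49230*(-19754))) - 17728*1/30388 = -4/972489420 - 4432/7597 = -4*1/972489420 - 4432/7597 = -1/243122355 - 4432/7597 = -1077518284957/1847000530935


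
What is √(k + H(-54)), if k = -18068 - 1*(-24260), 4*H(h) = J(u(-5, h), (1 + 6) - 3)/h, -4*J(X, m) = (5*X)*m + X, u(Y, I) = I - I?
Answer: 12*√43 ≈ 78.689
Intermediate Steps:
u(Y, I) = 0
J(X, m) = -X/4 - 5*X*m/4 (J(X, m) = -((5*X)*m + X)/4 = -(5*X*m + X)/4 = -(X + 5*X*m)/4 = -X/4 - 5*X*m/4)
H(h) = 0 (H(h) = ((-¼*0*(1 + 5*((1 + 6) - 3)))/h)/4 = ((-¼*0*(1 + 5*(7 - 3)))/h)/4 = ((-¼*0*(1 + 5*4))/h)/4 = ((-¼*0*(1 + 20))/h)/4 = ((-¼*0*21)/h)/4 = (0/h)/4 = (¼)*0 = 0)
k = 6192 (k = -18068 + 24260 = 6192)
√(k + H(-54)) = √(6192 + 0) = √6192 = 12*√43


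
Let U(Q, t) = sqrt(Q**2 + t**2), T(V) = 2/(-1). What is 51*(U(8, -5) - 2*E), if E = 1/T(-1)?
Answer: 51 + 51*sqrt(89) ≈ 532.13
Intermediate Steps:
T(V) = -2 (T(V) = 2*(-1) = -2)
E = -1/2 (E = 1/(-2) = -1/2 ≈ -0.50000)
51*(U(8, -5) - 2*E) = 51*(sqrt(8**2 + (-5)**2) - 2*(-1/2)) = 51*(sqrt(64 + 25) + 1) = 51*(sqrt(89) + 1) = 51*(1 + sqrt(89)) = 51 + 51*sqrt(89)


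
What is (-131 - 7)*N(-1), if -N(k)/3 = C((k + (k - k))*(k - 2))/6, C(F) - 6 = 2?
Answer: 552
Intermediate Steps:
C(F) = 8 (C(F) = 6 + 2 = 8)
N(k) = -4 (N(k) = -24/6 = -3*4/3 = -4)
(-131 - 7)*N(-1) = (-131 - 7)*(-4) = -138*(-4) = 552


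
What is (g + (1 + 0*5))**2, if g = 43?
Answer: 1936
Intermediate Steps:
(g + (1 + 0*5))**2 = (43 + (1 + 0*5))**2 = (43 + (1 + 0))**2 = (43 + 1)**2 = 44**2 = 1936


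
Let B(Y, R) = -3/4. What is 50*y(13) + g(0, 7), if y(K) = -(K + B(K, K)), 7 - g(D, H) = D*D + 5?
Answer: -1221/2 ≈ -610.50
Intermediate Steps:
B(Y, R) = -¾ (B(Y, R) = -3*¼ = -¾)
g(D, H) = 2 - D² (g(D, H) = 7 - (D*D + 5) = 7 - (D² + 5) = 7 - (5 + D²) = 7 + (-5 - D²) = 2 - D²)
y(K) = ¾ - K (y(K) = -(K - ¾) = -(-¾ + K) = ¾ - K)
50*y(13) + g(0, 7) = 50*(¾ - 1*13) + (2 - 1*0²) = 50*(¾ - 13) + (2 - 1*0) = 50*(-49/4) + (2 + 0) = -1225/2 + 2 = -1221/2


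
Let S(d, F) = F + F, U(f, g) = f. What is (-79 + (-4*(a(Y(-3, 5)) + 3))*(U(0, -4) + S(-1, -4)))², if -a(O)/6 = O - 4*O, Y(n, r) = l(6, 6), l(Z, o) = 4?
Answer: 5387041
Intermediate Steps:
Y(n, r) = 4
S(d, F) = 2*F
a(O) = 18*O (a(O) = -6*(O - 4*O) = -(-18)*O = 18*O)
(-79 + (-4*(a(Y(-3, 5)) + 3))*(U(0, -4) + S(-1, -4)))² = (-79 + (-4*(18*4 + 3))*(0 + 2*(-4)))² = (-79 + (-4*(72 + 3))*(0 - 8))² = (-79 - 4*75*(-8))² = (-79 - 300*(-8))² = (-79 + 2400)² = 2321² = 5387041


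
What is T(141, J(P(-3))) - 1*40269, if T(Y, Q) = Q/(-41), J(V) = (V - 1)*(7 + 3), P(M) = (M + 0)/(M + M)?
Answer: -1651024/41 ≈ -40269.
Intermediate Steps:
P(M) = ½ (P(M) = M/((2*M)) = M*(1/(2*M)) = ½)
J(V) = -10 + 10*V (J(V) = (-1 + V)*10 = -10 + 10*V)
T(Y, Q) = -Q/41
T(141, J(P(-3))) - 1*40269 = -(-10 + 10*(½))/41 - 1*40269 = -(-10 + 5)/41 - 40269 = -1/41*(-5) - 40269 = 5/41 - 40269 = -1651024/41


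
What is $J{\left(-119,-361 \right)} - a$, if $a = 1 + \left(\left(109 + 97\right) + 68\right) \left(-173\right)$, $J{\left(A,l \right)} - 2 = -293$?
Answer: $47110$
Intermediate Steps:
$J{\left(A,l \right)} = -291$ ($J{\left(A,l \right)} = 2 - 293 = -291$)
$a = -47401$ ($a = 1 + \left(206 + 68\right) \left(-173\right) = 1 + 274 \left(-173\right) = 1 - 47402 = -47401$)
$J{\left(-119,-361 \right)} - a = -291 - -47401 = -291 + 47401 = 47110$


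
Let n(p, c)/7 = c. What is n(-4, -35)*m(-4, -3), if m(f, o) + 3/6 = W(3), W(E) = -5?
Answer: 2695/2 ≈ 1347.5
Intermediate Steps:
n(p, c) = 7*c
m(f, o) = -11/2 (m(f, o) = -1/2 - 5 = -11/2)
n(-4, -35)*m(-4, -3) = (7*(-35))*(-11/2) = -245*(-11/2) = 2695/2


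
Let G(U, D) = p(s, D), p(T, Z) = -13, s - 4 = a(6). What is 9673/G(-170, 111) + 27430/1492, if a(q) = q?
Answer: -7037763/9698 ≈ -725.69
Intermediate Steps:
s = 10 (s = 4 + 6 = 10)
G(U, D) = -13
9673/G(-170, 111) + 27430/1492 = 9673/(-13) + 27430/1492 = 9673*(-1/13) + 27430*(1/1492) = -9673/13 + 13715/746 = -7037763/9698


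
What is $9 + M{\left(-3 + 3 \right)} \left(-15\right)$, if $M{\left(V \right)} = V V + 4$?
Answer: $-51$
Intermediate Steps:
$M{\left(V \right)} = 4 + V^{2}$ ($M{\left(V \right)} = V^{2} + 4 = 4 + V^{2}$)
$9 + M{\left(-3 + 3 \right)} \left(-15\right) = 9 + \left(4 + \left(-3 + 3\right)^{2}\right) \left(-15\right) = 9 + \left(4 + 0^{2}\right) \left(-15\right) = 9 + \left(4 + 0\right) \left(-15\right) = 9 + 4 \left(-15\right) = 9 - 60 = -51$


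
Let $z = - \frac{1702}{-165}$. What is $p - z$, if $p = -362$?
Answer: $- \frac{61432}{165} \approx -372.31$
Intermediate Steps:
$z = \frac{1702}{165}$ ($z = \left(-1702\right) \left(- \frac{1}{165}\right) = \frac{1702}{165} \approx 10.315$)
$p - z = -362 - \frac{1702}{165} = - \frac{61432}{165}$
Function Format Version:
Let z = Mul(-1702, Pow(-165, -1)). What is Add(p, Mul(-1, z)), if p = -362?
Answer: Rational(-61432, 165) ≈ -372.31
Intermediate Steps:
z = Rational(1702, 165) (z = Mul(-1702, Rational(-1, 165)) = Rational(1702, 165) ≈ 10.315)
Add(p, Mul(-1, z)) = Add(-362, Mul(-1, Rational(1702, 165))) = Add(-362, Rational(-1702, 165)) = Rational(-61432, 165)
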